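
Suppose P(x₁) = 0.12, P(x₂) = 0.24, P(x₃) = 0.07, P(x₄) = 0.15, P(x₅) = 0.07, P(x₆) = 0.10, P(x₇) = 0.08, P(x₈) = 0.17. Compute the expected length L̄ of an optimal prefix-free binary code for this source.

2.9 bits/symbol

Repeatedly combine the two least-probable nodes; the expected code length is the sum of the merged weights.
merge 7/100 + 7/100 → 7/50
merge 2/25 + 1/10 → 9/50
merge 3/25 + 7/50 → 13/50
merge 3/20 + 17/100 → 8/25
merge 9/50 + 6/25 → 21/50
merge 13/50 + 8/25 → 29/50
merge 21/50 + 29/50 → 1
L = 7/50 + 9/50 + 13/50 + 8/25 + 21/50 + 29/50 + 1 = 29/10 = 2.9 bits/symbol.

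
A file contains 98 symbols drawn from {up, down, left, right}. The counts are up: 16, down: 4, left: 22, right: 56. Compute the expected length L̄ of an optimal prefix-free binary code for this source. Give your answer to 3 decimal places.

1.633 bits/symbol

Probabilities are the counts divided by 98.
Repeatedly combine the two least-probable nodes; the expected code length is the sum of the merged weights.
merge 2/49 + 8/49 → 10/49
merge 10/49 + 11/49 → 3/7
merge 3/7 + 4/7 → 1
L = 10/49 + 3/7 + 1 = 80/49 ≈ 1.633 bits/symbol.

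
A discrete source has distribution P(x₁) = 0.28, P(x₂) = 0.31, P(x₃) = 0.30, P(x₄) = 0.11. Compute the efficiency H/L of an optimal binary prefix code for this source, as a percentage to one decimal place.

Entropy H = −Σ p log₂ p ≈ 1.9094 bits.
Huffman merges: 11/100+7/25→39/100; 3/10+31/100→61/100; 39/100+61/100→1. L = 2 ≈ 2.0000.
Efficiency = H/L = 1.9094/2.0000 = 95.5%.

95.5%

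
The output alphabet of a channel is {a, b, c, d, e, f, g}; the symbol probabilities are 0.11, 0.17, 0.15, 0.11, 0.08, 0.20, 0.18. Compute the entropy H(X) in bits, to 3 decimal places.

H = −Σ pᵢ log₂ pᵢ.
−0.11·log₂(0.11) = 0.3503
−0.17·log₂(0.17) = 0.4346
−0.15·log₂(0.15) = 0.4105
−0.11·log₂(0.11) = 0.3503
−0.08·log₂(0.08) = 0.2915
−0.20·log₂(0.20) = 0.4644
−0.18·log₂(0.18) = 0.4453
Sum ≈ 2.7469 → 2.747 bits.

2.747 bits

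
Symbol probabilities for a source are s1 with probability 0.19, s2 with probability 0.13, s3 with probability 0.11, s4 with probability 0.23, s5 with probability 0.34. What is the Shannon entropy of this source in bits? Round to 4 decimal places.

2.2050 bits

H = −Σ pᵢ log₂ pᵢ.
−0.19·log₂(0.19) = 0.4552
−0.13·log₂(0.13) = 0.3826
−0.11·log₂(0.11) = 0.3503
−0.23·log₂(0.23) = 0.4877
−0.34·log₂(0.34) = 0.5292
Sum ≈ 2.2050 → 2.2050 bits.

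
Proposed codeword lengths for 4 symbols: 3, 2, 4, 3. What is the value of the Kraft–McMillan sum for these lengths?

With common denominator 2^4 = 16: Σ 2^(−ℓᵢ) = 2/16 + 4/16 + 1/16 + 2/16 = 9/16 = 0.5625.

0.5625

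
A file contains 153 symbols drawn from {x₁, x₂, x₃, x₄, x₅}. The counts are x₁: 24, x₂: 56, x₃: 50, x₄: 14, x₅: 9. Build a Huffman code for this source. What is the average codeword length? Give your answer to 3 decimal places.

Probabilities are the counts divided by 153.
Repeatedly combine the two least-probable nodes; the expected code length is the sum of the merged weights.
merge 1/17 + 14/153 → 23/153
merge 23/153 + 8/51 → 47/153
merge 47/153 + 50/153 → 97/153
merge 56/153 + 97/153 → 1
L = 23/153 + 47/153 + 97/153 + 1 = 320/153 ≈ 2.092 bits/symbol.

2.092 bits/symbol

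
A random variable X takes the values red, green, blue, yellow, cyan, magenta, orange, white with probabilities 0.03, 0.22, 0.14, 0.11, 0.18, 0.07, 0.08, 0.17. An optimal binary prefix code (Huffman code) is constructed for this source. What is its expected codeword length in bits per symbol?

Repeatedly combine the two least-probable nodes; the expected code length is the sum of the merged weights.
merge 3/100 + 7/100 → 1/10
merge 2/25 + 1/10 → 9/50
merge 11/100 + 7/50 → 1/4
merge 17/100 + 9/50 → 7/20
merge 9/50 + 11/50 → 2/5
merge 1/4 + 7/20 → 3/5
merge 2/5 + 3/5 → 1
L = 1/10 + 9/50 + 1/4 + 7/20 + 2/5 + 3/5 + 1 = 72/25 = 2.88 bits/symbol.

2.88 bits/symbol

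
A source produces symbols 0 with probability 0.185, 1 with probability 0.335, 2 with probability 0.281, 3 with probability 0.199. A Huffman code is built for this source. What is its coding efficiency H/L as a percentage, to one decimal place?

97.9%

Entropy H = −Σ p log₂ p ≈ 1.9570 bits.
Huffman merges: 37/200+199/1000→48/125; 281/1000+67/200→77/125; 48/125+77/125→1. L = 2 ≈ 2.0000.
Efficiency = H/L = 1.9570/2.0000 = 97.9%.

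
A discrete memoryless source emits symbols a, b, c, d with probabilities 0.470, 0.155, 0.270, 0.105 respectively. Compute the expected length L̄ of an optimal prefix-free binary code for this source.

1.79 bits/symbol

Repeatedly combine the two least-probable nodes; the expected code length is the sum of the merged weights.
merge 21/200 + 31/200 → 13/50
merge 13/50 + 27/100 → 53/100
merge 47/100 + 53/100 → 1
L = 13/50 + 53/100 + 1 = 179/100 = 1.79 bits/symbol.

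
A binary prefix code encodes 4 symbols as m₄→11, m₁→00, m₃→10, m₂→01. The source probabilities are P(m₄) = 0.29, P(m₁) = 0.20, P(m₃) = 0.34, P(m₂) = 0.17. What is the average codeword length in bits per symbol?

2 bits/symbol

L̄ = Σ pᵢ·ℓᵢ = 0.29·2 + 0.20·2 + 0.34·2 + 0.17·2 = 2 bits/symbol.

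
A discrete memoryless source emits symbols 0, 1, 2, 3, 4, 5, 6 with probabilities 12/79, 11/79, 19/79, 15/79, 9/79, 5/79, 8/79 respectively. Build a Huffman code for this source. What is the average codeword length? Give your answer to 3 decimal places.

2.734 bits/symbol

Repeatedly combine the two least-probable nodes; the expected code length is the sum of the merged weights.
merge 5/79 + 8/79 → 13/79
merge 9/79 + 11/79 → 20/79
merge 12/79 + 13/79 → 25/79
merge 15/79 + 19/79 → 34/79
merge 20/79 + 25/79 → 45/79
merge 34/79 + 45/79 → 1
L = 13/79 + 20/79 + 25/79 + 34/79 + 45/79 + 1 = 216/79 ≈ 2.734 bits/symbol.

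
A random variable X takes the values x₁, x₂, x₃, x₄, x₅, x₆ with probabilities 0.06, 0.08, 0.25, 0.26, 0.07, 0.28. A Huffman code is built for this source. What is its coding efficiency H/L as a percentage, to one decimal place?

Entropy H = −Σ p log₂ p ≈ 2.3231 bits.
Huffman merges: 3/50+7/100→13/100; 2/25+13/100→21/100; 21/100+1/4→23/50; 13/50+7/25→27/50; 23/50+27/50→1. L = 117/50 ≈ 2.3400.
Efficiency = H/L = 2.3231/2.3400 = 99.3%.

99.3%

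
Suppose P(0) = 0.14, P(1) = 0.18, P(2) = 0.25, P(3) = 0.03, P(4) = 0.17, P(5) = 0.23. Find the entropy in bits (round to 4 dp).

2.4164 bits

H = −Σ pᵢ log₂ pᵢ.
−0.14·log₂(0.14) = 0.3971
−0.18·log₂(0.18) = 0.4453
−0.25·log₂(0.25) = 0.5000
−0.03·log₂(0.03) = 0.1518
−0.17·log₂(0.17) = 0.4346
−0.23·log₂(0.23) = 0.4877
Sum ≈ 2.4164 → 2.4164 bits.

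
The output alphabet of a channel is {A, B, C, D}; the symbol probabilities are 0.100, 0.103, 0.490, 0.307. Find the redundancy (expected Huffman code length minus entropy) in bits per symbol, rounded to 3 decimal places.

0.016 bits

Entropy H = −Σ p log₂ p ≈ 1.6973 bits.
Huffman merges: 1/10+103/1000→203/1000; 203/1000+307/1000→51/100; 49/100+51/100→1. L = 1713/1000 ≈ 1.7130.
L − H = 1.7130 − 1.6973 = 0.016 bits.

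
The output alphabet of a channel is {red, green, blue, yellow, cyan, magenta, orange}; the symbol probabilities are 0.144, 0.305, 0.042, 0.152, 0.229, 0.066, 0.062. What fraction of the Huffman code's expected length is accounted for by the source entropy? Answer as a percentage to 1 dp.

Entropy H = −Σ p log₂ p ≈ 2.5248 bits.
Huffman merges: 21/500+31/500→13/125; 33/500+13/125→17/100; 18/125+19/125→37/125; 17/100+229/1000→399/1000; 37/125+61/200→601/1000; 399/1000+601/1000→1. L = 257/100 ≈ 2.5700.
Efficiency = H/L = 2.5248/2.5700 = 98.2%.

98.2%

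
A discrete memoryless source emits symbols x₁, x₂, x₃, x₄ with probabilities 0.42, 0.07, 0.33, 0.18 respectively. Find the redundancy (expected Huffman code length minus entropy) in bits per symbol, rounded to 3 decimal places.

Entropy H = −Σ p log₂ p ≈ 1.7673 bits.
Huffman merges: 7/100+9/50→1/4; 1/4+33/100→29/50; 21/50+29/50→1. L = 183/100 ≈ 1.8300.
L − H = 1.8300 − 1.7673 = 0.063 bits.

0.063 bits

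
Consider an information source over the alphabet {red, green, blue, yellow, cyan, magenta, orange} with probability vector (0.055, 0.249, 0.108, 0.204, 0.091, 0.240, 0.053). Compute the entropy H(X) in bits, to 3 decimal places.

H = −Σ pᵢ log₂ pᵢ.
−0.055·log₂(0.055) = 0.2301
−0.249·log₂(0.249) = 0.4994
−0.108·log₂(0.108) = 0.3468
−0.204·log₂(0.204) = 0.4678
−0.091·log₂(0.091) = 0.3147
−0.240·log₂(0.240) = 0.4941
−0.053·log₂(0.053) = 0.2246
Sum ≈ 2.5776 → 2.578 bits.

2.578 bits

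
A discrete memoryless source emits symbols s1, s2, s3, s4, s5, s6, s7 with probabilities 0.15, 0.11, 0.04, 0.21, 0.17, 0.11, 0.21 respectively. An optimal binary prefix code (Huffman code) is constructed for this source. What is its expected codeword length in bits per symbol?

2.73 bits/symbol

Repeatedly combine the two least-probable nodes; the expected code length is the sum of the merged weights.
merge 1/25 + 11/100 → 3/20
merge 11/100 + 3/20 → 13/50
merge 3/20 + 17/100 → 8/25
merge 21/100 + 21/100 → 21/50
merge 13/50 + 8/25 → 29/50
merge 21/50 + 29/50 → 1
L = 3/20 + 13/50 + 8/25 + 21/50 + 29/50 + 1 = 273/100 = 2.73 bits/symbol.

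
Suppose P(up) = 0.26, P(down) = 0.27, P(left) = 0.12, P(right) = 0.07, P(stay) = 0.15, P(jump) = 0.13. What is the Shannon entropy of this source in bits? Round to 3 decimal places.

2.444 bits

H = −Σ pᵢ log₂ pᵢ.
−0.26·log₂(0.26) = 0.5053
−0.27·log₂(0.27) = 0.5100
−0.12·log₂(0.12) = 0.3671
−0.07·log₂(0.07) = 0.2686
−0.15·log₂(0.15) = 0.4105
−0.13·log₂(0.13) = 0.3826
Sum ≈ 2.4441 → 2.444 bits.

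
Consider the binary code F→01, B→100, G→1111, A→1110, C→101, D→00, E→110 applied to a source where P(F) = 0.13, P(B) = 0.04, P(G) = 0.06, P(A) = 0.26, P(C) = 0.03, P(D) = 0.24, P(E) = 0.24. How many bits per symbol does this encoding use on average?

2.95 bits/symbol

L̄ = Σ pᵢ·ℓᵢ = 0.13·2 + 0.04·3 + 0.06·4 + 0.26·4 + 0.03·3 + 0.24·2 + 0.24·3 = 2.95 bits/symbol.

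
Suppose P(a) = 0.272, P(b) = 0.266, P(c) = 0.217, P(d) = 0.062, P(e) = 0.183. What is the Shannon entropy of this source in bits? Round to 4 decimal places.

H = −Σ pᵢ log₂ pᵢ.
−0.272·log₂(0.272) = 0.5109
−0.266·log₂(0.266) = 0.5082
−0.217·log₂(0.217) = 0.4783
−0.062·log₂(0.062) = 0.2487
−0.183·log₂(0.183) = 0.4484
Sum ≈ 2.1945 → 2.1945 bits.

2.1945 bits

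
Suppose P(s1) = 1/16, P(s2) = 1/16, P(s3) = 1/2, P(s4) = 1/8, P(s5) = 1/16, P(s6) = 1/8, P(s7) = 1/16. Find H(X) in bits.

2.25 bits

Each probability is a power of 1/2, so log₂(1/p) is an integer.
H = Σ p·log₂(1/p) = 1/16·4 + 1/16·4 + 1/2·1 + 1/8·3 + 1/16·4 + 1/8·3 + 1/16·4 = 2.25 bits.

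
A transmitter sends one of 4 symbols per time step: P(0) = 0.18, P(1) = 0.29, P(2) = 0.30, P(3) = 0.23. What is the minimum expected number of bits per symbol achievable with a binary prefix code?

Repeatedly combine the two least-probable nodes; the expected code length is the sum of the merged weights.
merge 9/50 + 23/100 → 41/100
merge 29/100 + 3/10 → 59/100
merge 41/100 + 59/100 → 1
L = 41/100 + 59/100 + 1 = 2 bits/symbol.

2 bits/symbol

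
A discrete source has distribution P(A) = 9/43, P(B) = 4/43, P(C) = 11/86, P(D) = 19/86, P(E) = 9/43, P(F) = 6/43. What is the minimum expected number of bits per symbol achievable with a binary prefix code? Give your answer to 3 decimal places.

2.570 bits/symbol

Repeatedly combine the two least-probable nodes; the expected code length is the sum of the merged weights.
merge 4/43 + 11/86 → 19/86
merge 6/43 + 9/43 → 15/43
merge 9/43 + 19/86 → 37/86
merge 19/86 + 15/43 → 49/86
merge 37/86 + 49/86 → 1
L = 19/86 + 15/43 + 37/86 + 49/86 + 1 = 221/86 ≈ 2.570 bits/symbol.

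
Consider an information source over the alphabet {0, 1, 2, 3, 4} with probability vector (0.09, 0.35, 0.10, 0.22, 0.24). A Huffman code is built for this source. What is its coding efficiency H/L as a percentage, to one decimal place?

98.2%

Entropy H = −Σ p log₂ p ≈ 2.1497 bits.
Huffman merges: 9/100+1/10→19/100; 19/100+11/50→41/100; 6/25+7/20→59/100; 41/100+59/100→1. L = 219/100 ≈ 2.1900.
Efficiency = H/L = 2.1497/2.1900 = 98.2%.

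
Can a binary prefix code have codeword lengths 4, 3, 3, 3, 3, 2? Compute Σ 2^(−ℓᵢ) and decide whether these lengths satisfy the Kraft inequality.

With common denominator 2^4 = 16: Σ 2^(−ℓᵢ) = 1/16 + 2/16 + 2/16 + 2/16 + 2/16 + 4/16 = 13/16 = 0.8125.
Kraft's inequality requires Σ ≤ 1; here Σ = 0.8125 ≤ 1, so such a prefix code exists.

0.8125; yes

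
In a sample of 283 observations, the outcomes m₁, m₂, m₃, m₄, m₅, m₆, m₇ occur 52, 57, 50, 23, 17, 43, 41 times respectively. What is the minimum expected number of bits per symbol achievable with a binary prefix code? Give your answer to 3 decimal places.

Probabilities are the counts divided by 283.
Repeatedly combine the two least-probable nodes; the expected code length is the sum of the merged weights.
merge 17/283 + 23/283 → 40/283
merge 40/283 + 41/283 → 81/283
merge 43/283 + 50/283 → 93/283
merge 52/283 + 57/283 → 109/283
merge 81/283 + 93/283 → 174/283
merge 109/283 + 174/283 → 1
L = 40/283 + 81/283 + 93/283 + 109/283 + 174/283 + 1 = 780/283 ≈ 2.756 bits/symbol.

2.756 bits/symbol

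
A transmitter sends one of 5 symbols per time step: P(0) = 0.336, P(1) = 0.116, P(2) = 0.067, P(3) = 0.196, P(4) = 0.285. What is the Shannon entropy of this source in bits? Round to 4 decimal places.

2.1274 bits

H = −Σ pᵢ log₂ pᵢ.
−0.336·log₂(0.336) = 0.5287
−0.116·log₂(0.116) = 0.3605
−0.067·log₂(0.067) = 0.2613
−0.196·log₂(0.196) = 0.4608
−0.285·log₂(0.285) = 0.5161
Sum ≈ 2.1274 → 2.1274 bits.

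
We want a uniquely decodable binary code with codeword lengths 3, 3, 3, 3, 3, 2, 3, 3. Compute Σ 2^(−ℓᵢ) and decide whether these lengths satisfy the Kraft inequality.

1.125; no

With common denominator 2^3 = 8: Σ 2^(−ℓᵢ) = 1/8 + 1/8 + 1/8 + 1/8 + 1/8 + 2/8 + 1/8 + 1/8 = 9/8 = 1.125.
Kraft's inequality requires Σ ≤ 1; here Σ = 1.125 > 1, so no such prefix code exists.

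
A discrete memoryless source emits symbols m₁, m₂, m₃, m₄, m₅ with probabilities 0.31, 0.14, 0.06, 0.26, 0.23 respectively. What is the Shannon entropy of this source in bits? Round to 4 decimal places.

2.1574 bits

H = −Σ pᵢ log₂ pᵢ.
−0.31·log₂(0.31) = 0.5238
−0.14·log₂(0.14) = 0.3971
−0.06·log₂(0.06) = 0.2435
−0.26·log₂(0.26) = 0.5053
−0.23·log₂(0.23) = 0.4877
Sum ≈ 2.1574 → 2.1574 bits.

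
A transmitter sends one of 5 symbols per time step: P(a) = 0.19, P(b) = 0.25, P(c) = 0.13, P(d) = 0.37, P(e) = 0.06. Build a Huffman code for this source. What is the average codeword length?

Repeatedly combine the two least-probable nodes; the expected code length is the sum of the merged weights.
merge 3/50 + 13/100 → 19/100
merge 19/100 + 19/100 → 19/50
merge 1/4 + 37/100 → 31/50
merge 19/50 + 31/50 → 1
L = 19/100 + 19/50 + 31/50 + 1 = 219/100 = 2.19 bits/symbol.

2.19 bits/symbol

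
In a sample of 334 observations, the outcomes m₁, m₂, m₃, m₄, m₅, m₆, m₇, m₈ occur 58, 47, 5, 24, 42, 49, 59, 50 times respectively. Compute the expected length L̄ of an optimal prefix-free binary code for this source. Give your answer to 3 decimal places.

Probabilities are the counts divided by 334.
Repeatedly combine the two least-probable nodes; the expected code length is the sum of the merged weights.
merge 5/334 + 12/167 → 29/334
merge 29/334 + 21/167 → 71/334
merge 47/334 + 49/334 → 48/167
merge 25/167 + 29/167 → 54/167
merge 59/334 + 71/334 → 65/167
merge 48/167 + 54/167 → 102/167
merge 65/167 + 102/167 → 1
L = 29/334 + 71/334 + 48/167 + 54/167 + 65/167 + 102/167 + 1 = 486/167 ≈ 2.910 bits/symbol.

2.910 bits/symbol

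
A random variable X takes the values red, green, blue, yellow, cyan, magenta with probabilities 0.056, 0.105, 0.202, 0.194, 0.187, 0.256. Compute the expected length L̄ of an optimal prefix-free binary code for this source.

2.509 bits/symbol

Repeatedly combine the two least-probable nodes; the expected code length is the sum of the merged weights.
merge 7/125 + 21/200 → 161/1000
merge 161/1000 + 187/1000 → 87/250
merge 97/500 + 101/500 → 99/250
merge 32/125 + 87/250 → 151/250
merge 99/250 + 151/250 → 1
L = 161/1000 + 87/250 + 99/250 + 151/250 + 1 = 2509/1000 = 2.509 bits/symbol.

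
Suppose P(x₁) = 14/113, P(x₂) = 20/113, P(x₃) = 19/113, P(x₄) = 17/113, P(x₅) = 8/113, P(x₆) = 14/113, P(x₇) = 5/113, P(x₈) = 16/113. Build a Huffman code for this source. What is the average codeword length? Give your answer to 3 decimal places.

Repeatedly combine the two least-probable nodes; the expected code length is the sum of the merged weights.
merge 5/113 + 8/113 → 13/113
merge 13/113 + 14/113 → 27/113
merge 14/113 + 16/113 → 30/113
merge 17/113 + 19/113 → 36/113
merge 20/113 + 27/113 → 47/113
merge 30/113 + 36/113 → 66/113
merge 47/113 + 66/113 → 1
L = 13/113 + 27/113 + 30/113 + 36/113 + 47/113 + 66/113 + 1 = 332/113 ≈ 2.938 bits/symbol.

2.938 bits/symbol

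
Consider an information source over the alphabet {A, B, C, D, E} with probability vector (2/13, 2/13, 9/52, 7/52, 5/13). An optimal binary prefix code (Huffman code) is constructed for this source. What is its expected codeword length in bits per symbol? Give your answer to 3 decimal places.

Repeatedly combine the two least-probable nodes; the expected code length is the sum of the merged weights.
merge 7/52 + 2/13 → 15/52
merge 2/13 + 9/52 → 17/52
merge 15/52 + 17/52 → 8/13
merge 5/13 + 8/13 → 1
L = 15/52 + 17/52 + 8/13 + 1 = 29/13 ≈ 2.231 bits/symbol.

2.231 bits/symbol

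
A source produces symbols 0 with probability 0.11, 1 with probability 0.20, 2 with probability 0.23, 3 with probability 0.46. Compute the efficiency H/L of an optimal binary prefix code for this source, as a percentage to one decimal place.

Entropy H = −Σ p log₂ p ≈ 1.8177 bits.
Huffman merges: 11/100+1/5→31/100; 23/100+31/100→27/50; 23/50+27/50→1. L = 37/20 ≈ 1.8500.
Efficiency = H/L = 1.8177/1.8500 = 98.3%.

98.3%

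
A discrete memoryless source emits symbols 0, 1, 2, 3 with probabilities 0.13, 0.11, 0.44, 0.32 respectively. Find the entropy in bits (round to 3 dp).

H = −Σ pᵢ log₂ pᵢ.
−0.13·log₂(0.13) = 0.3826
−0.11·log₂(0.11) = 0.3503
−0.44·log₂(0.44) = 0.5211
−0.32·log₂(0.32) = 0.5260
Sum ≈ 1.7801 → 1.780 bits.

1.780 bits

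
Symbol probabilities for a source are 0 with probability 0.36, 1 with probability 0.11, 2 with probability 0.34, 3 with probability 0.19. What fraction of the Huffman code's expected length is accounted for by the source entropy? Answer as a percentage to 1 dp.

Entropy H = −Σ p log₂ p ≈ 1.8653 bits.
Huffman merges: 11/100+19/100→3/10; 3/10+17/50→16/25; 9/25+16/25→1. L = 97/50 ≈ 1.9400.
Efficiency = H/L = 1.8653/1.9400 = 96.1%.

96.1%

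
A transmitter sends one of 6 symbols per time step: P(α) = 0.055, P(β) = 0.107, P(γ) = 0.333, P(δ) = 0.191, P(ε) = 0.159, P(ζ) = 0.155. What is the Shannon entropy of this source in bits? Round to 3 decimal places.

H = −Σ pᵢ log₂ pᵢ.
−0.055·log₂(0.055) = 0.2301
−0.107·log₂(0.107) = 0.3450
−0.333·log₂(0.333) = 0.5283
−0.191·log₂(0.191) = 0.4562
−0.159·log₂(0.159) = 0.4218
−0.155·log₂(0.155) = 0.4169
Sum ≈ 2.3983 → 2.398 bits.

2.398 bits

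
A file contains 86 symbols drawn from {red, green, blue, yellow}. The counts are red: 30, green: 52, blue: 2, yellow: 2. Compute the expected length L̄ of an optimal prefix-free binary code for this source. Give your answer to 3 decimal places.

Probabilities are the counts divided by 86.
Repeatedly combine the two least-probable nodes; the expected code length is the sum of the merged weights.
merge 1/43 + 1/43 → 2/43
merge 2/43 + 15/43 → 17/43
merge 17/43 + 26/43 → 1
L = 2/43 + 17/43 + 1 = 62/43 ≈ 1.442 bits/symbol.

1.442 bits/symbol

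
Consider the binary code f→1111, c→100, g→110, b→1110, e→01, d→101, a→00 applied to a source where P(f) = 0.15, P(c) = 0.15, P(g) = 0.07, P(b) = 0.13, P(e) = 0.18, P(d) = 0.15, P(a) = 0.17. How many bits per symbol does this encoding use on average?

L̄ = Σ pᵢ·ℓᵢ = 0.15·4 + 0.15·3 + 0.07·3 + 0.13·4 + 0.18·2 + 0.15·3 + 0.17·2 = 2.93 bits/symbol.

2.93 bits/symbol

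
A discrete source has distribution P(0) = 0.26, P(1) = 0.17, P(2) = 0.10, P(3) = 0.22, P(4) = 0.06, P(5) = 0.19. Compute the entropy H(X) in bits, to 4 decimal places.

H = −Σ pᵢ log₂ pᵢ.
−0.26·log₂(0.26) = 0.5053
−0.17·log₂(0.17) = 0.4346
−0.10·log₂(0.10) = 0.3322
−0.22·log₂(0.22) = 0.4806
−0.06·log₂(0.06) = 0.2435
−0.19·log₂(0.19) = 0.4552
Sum ≈ 2.4514 → 2.4514 bits.

2.4514 bits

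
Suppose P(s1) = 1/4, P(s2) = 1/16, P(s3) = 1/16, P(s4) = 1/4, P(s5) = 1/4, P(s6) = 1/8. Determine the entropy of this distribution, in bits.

Each probability is a power of 1/2, so log₂(1/p) is an integer.
H = Σ p·log₂(1/p) = 1/4·2 + 1/16·4 + 1/16·4 + 1/4·2 + 1/4·2 + 1/8·3 = 2.375 bits.

2.375 bits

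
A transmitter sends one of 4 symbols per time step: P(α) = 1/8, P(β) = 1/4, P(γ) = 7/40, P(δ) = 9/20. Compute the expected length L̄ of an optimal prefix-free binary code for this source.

Repeatedly combine the two least-probable nodes; the expected code length is the sum of the merged weights.
merge 1/8 + 7/40 → 3/10
merge 1/4 + 3/10 → 11/20
merge 9/20 + 11/20 → 1
L = 3/10 + 11/20 + 1 = 37/20 = 1.85 bits/symbol.

1.85 bits/symbol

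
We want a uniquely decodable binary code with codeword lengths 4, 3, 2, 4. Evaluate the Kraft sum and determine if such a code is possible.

With common denominator 2^4 = 16: Σ 2^(−ℓᵢ) = 1/16 + 2/16 + 4/16 + 1/16 = 8/16 = 0.5.
Kraft's inequality requires Σ ≤ 1; here Σ = 0.5 ≤ 1, so such a prefix code exists.

0.5; yes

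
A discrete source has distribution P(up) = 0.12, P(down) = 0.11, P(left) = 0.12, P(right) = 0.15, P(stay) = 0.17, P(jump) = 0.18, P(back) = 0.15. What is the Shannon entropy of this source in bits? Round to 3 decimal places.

H = −Σ pᵢ log₂ pᵢ.
−0.12·log₂(0.12) = 0.3671
−0.11·log₂(0.11) = 0.3503
−0.12·log₂(0.12) = 0.3671
−0.15·log₂(0.15) = 0.4105
−0.17·log₂(0.17) = 0.4346
−0.18·log₂(0.18) = 0.4453
−0.15·log₂(0.15) = 0.4105
Sum ≈ 2.7854 → 2.785 bits.

2.785 bits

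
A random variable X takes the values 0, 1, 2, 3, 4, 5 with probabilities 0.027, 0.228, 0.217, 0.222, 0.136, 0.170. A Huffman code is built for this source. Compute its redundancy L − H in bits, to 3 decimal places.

0.083 bits

Entropy H = −Σ p log₂ p ≈ 2.4134 bits.
Huffman merges: 27/1000+17/125→163/1000; 163/1000+17/100→333/1000; 217/1000+111/500→439/1000; 57/250+333/1000→561/1000; 439/1000+561/1000→1. L = 312/125 ≈ 2.4960.
L − H = 2.4960 − 2.4134 = 0.083 bits.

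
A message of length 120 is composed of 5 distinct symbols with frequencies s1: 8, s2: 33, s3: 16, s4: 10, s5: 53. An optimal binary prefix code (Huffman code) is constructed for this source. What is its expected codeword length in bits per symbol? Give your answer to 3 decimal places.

1.992 bits/symbol

Probabilities are the counts divided by 120.
Repeatedly combine the two least-probable nodes; the expected code length is the sum of the merged weights.
merge 1/15 + 1/12 → 3/20
merge 2/15 + 3/20 → 17/60
merge 11/40 + 17/60 → 67/120
merge 53/120 + 67/120 → 1
L = 3/20 + 17/60 + 67/120 + 1 = 239/120 ≈ 1.992 bits/symbol.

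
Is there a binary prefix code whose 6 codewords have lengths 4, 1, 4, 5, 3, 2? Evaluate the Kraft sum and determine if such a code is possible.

With common denominator 2^5 = 32: Σ 2^(−ℓᵢ) = 2/32 + 16/32 + 2/32 + 1/32 + 4/32 + 8/32 = 33/32 = 1.03125.
Kraft's inequality requires Σ ≤ 1; here Σ = 1.03125 > 1, so no such prefix code exists.

1.03125; no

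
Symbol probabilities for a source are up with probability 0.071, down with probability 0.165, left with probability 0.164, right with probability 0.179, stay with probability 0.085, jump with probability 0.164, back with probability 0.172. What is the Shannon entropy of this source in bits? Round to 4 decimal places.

2.7387 bits

H = −Σ pᵢ log₂ pᵢ.
−0.071·log₂(0.071) = 0.2709
−0.165·log₂(0.165) = 0.4289
−0.164·log₂(0.164) = 0.4278
−0.179·log₂(0.179) = 0.4443
−0.085·log₂(0.085) = 0.3023
−0.164·log₂(0.164) = 0.4278
−0.172·log₂(0.172) = 0.4368
Sum ≈ 2.7387 → 2.7387 bits.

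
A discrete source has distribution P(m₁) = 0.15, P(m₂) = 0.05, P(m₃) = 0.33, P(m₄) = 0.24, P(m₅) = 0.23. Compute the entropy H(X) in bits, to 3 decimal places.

H = −Σ pᵢ log₂ pᵢ.
−0.15·log₂(0.15) = 0.4105
−0.05·log₂(0.05) = 0.2161
−0.33·log₂(0.33) = 0.5278
−0.24·log₂(0.24) = 0.4941
−0.23·log₂(0.23) = 0.4877
Sum ≈ 2.1363 → 2.136 bits.

2.136 bits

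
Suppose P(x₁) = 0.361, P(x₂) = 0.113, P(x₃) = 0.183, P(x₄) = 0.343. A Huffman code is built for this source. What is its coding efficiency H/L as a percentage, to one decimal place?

96.3%

Entropy H = −Σ p log₂ p ≈ 1.8640 bits.
Huffman merges: 113/1000+183/1000→37/125; 37/125+343/1000→639/1000; 361/1000+639/1000→1. L = 387/200 ≈ 1.9350.
Efficiency = H/L = 1.8640/1.9350 = 96.3%.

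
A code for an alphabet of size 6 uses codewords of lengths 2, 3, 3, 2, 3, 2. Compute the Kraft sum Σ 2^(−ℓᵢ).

With common denominator 2^3 = 8: Σ 2^(−ℓᵢ) = 2/8 + 1/8 + 1/8 + 2/8 + 1/8 + 2/8 = 9/8 = 1.125.

1.125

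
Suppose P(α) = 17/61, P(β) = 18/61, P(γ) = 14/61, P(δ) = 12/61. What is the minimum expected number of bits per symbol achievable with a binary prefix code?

Repeatedly combine the two least-probable nodes; the expected code length is the sum of the merged weights.
merge 12/61 + 14/61 → 26/61
merge 17/61 + 18/61 → 35/61
merge 26/61 + 35/61 → 1
L = 26/61 + 35/61 + 1 = 2 bits/symbol.

2 bits/symbol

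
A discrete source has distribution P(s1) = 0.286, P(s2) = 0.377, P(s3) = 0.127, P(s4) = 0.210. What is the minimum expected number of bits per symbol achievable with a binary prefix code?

Repeatedly combine the two least-probable nodes; the expected code length is the sum of the merged weights.
merge 127/1000 + 21/100 → 337/1000
merge 143/500 + 337/1000 → 623/1000
merge 377/1000 + 623/1000 → 1
L = 337/1000 + 623/1000 + 1 = 49/25 = 1.96 bits/symbol.

1.96 bits/symbol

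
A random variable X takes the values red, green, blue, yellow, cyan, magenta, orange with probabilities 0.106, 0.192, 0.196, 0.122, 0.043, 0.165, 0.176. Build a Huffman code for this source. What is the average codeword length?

Repeatedly combine the two least-probable nodes; the expected code length is the sum of the merged weights.
merge 43/1000 + 53/500 → 149/1000
merge 61/500 + 149/1000 → 271/1000
merge 33/200 + 22/125 → 341/1000
merge 24/125 + 49/250 → 97/250
merge 271/1000 + 341/1000 → 153/250
merge 97/250 + 153/250 → 1
L = 149/1000 + 271/1000 + 341/1000 + 97/250 + 153/250 + 1 = 2761/1000 = 2.761 bits/symbol.

2.761 bits/symbol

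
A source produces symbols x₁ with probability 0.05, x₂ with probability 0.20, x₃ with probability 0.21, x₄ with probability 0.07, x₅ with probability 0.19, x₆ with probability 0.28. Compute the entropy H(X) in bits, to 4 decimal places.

2.3913 bits

H = −Σ pᵢ log₂ pᵢ.
−0.05·log₂(0.05) = 0.2161
−0.20·log₂(0.20) = 0.4644
−0.21·log₂(0.21) = 0.4728
−0.07·log₂(0.07) = 0.2686
−0.19·log₂(0.19) = 0.4552
−0.28·log₂(0.28) = 0.5142
Sum ≈ 2.3913 → 2.3913 bits.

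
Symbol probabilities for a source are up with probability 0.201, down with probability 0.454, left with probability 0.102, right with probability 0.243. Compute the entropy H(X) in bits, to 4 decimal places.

1.8144 bits

H = −Σ pᵢ log₂ pᵢ.
−0.201·log₂(0.201) = 0.4653
−0.454·log₂(0.454) = 0.5172
−0.102·log₂(0.102) = 0.3359
−0.243·log₂(0.243) = 0.4960
Sum ≈ 1.8144 → 1.8144 bits.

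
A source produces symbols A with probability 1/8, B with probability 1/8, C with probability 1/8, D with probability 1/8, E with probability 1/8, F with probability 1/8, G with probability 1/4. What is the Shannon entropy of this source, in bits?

2.75 bits

Each probability is a power of 1/2, so log₂(1/p) is an integer.
H = Σ p·log₂(1/p) = 1/8·3 + 1/8·3 + 1/8·3 + 1/8·3 + 1/8·3 + 1/8·3 + 1/4·2 = 2.75 bits.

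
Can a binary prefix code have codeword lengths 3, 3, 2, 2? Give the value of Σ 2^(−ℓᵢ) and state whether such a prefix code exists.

0.75; yes

With common denominator 2^3 = 8: Σ 2^(−ℓᵢ) = 1/8 + 1/8 + 2/8 + 2/8 = 6/8 = 0.75.
Kraft's inequality requires Σ ≤ 1; here Σ = 0.75 ≤ 1, so such a prefix code exists.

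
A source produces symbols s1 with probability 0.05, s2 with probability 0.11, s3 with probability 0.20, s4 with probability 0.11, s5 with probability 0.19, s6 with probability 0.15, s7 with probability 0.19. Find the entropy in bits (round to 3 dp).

H = −Σ pᵢ log₂ pᵢ.
−0.05·log₂(0.05) = 0.2161
−0.11·log₂(0.11) = 0.3503
−0.20·log₂(0.20) = 0.4644
−0.11·log₂(0.11) = 0.3503
−0.19·log₂(0.19) = 0.4552
−0.15·log₂(0.15) = 0.4105
−0.19·log₂(0.19) = 0.4552
Sum ≈ 2.7021 → 2.702 bits.

2.702 bits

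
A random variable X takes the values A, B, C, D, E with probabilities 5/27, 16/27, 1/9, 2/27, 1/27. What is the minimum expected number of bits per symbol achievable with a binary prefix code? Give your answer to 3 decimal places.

1.741 bits/symbol

Repeatedly combine the two least-probable nodes; the expected code length is the sum of the merged weights.
merge 1/27 + 2/27 → 1/9
merge 1/9 + 1/9 → 2/9
merge 5/27 + 2/9 → 11/27
merge 11/27 + 16/27 → 1
L = 1/9 + 2/9 + 11/27 + 1 = 47/27 ≈ 1.741 bits/symbol.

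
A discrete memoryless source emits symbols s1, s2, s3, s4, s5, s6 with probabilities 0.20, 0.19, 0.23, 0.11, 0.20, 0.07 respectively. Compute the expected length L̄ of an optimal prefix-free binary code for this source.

Repeatedly combine the two least-probable nodes; the expected code length is the sum of the merged weights.
merge 7/100 + 11/100 → 9/50
merge 9/50 + 19/100 → 37/100
merge 1/5 + 1/5 → 2/5
merge 23/100 + 37/100 → 3/5
merge 2/5 + 3/5 → 1
L = 9/50 + 37/100 + 2/5 + 3/5 + 1 = 51/20 = 2.55 bits/symbol.

2.55 bits/symbol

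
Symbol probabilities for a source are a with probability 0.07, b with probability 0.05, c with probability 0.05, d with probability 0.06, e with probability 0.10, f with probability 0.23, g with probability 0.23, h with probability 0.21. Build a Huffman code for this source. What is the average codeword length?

2.76 bits/symbol

Repeatedly combine the two least-probable nodes; the expected code length is the sum of the merged weights.
merge 1/20 + 1/20 → 1/10
merge 3/50 + 7/100 → 13/100
merge 1/10 + 1/10 → 1/5
merge 13/100 + 1/5 → 33/100
merge 21/100 + 23/100 → 11/25
merge 23/100 + 33/100 → 14/25
merge 11/25 + 14/25 → 1
L = 1/10 + 13/100 + 1/5 + 33/100 + 11/25 + 14/25 + 1 = 69/25 = 2.76 bits/symbol.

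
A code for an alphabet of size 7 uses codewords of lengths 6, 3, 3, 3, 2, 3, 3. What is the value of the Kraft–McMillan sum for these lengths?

With common denominator 2^6 = 64: Σ 2^(−ℓᵢ) = 1/64 + 8/64 + 8/64 + 8/64 + 16/64 + 8/64 + 8/64 = 57/64 = 0.890625.

0.890625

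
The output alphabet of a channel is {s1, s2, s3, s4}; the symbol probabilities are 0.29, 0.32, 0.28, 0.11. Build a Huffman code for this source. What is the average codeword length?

2 bits/symbol

Repeatedly combine the two least-probable nodes; the expected code length is the sum of the merged weights.
merge 11/100 + 7/25 → 39/100
merge 29/100 + 8/25 → 61/100
merge 39/100 + 61/100 → 1
L = 39/100 + 61/100 + 1 = 2 bits/symbol.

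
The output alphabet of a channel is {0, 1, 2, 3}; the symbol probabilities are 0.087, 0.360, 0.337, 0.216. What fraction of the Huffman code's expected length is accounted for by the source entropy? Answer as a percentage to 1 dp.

Entropy H = −Σ p log₂ p ≈ 1.8435 bits.
Huffman merges: 87/1000+27/125→303/1000; 303/1000+337/1000→16/25; 9/25+16/25→1. L = 1943/1000 ≈ 1.9430.
Efficiency = H/L = 1.8435/1.9430 = 94.9%.

94.9%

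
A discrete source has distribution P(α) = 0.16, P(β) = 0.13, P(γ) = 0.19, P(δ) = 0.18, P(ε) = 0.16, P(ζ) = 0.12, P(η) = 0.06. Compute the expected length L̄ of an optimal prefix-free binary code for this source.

Repeatedly combine the two least-probable nodes; the expected code length is the sum of the merged weights.
merge 3/50 + 3/25 → 9/50
merge 13/100 + 4/25 → 29/100
merge 4/25 + 9/50 → 17/50
merge 9/50 + 19/100 → 37/100
merge 29/100 + 17/50 → 63/100
merge 37/100 + 63/100 → 1
L = 9/50 + 29/100 + 17/50 + 37/100 + 63/100 + 1 = 281/100 = 2.81 bits/symbol.

2.81 bits/symbol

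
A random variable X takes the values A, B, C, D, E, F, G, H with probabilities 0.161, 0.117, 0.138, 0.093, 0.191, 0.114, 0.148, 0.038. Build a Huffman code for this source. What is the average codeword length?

2.94 bits/symbol

Repeatedly combine the two least-probable nodes; the expected code length is the sum of the merged weights.
merge 19/500 + 93/1000 → 131/1000
merge 57/500 + 117/1000 → 231/1000
merge 131/1000 + 69/500 → 269/1000
merge 37/250 + 161/1000 → 309/1000
merge 191/1000 + 231/1000 → 211/500
merge 269/1000 + 309/1000 → 289/500
merge 211/500 + 289/500 → 1
L = 131/1000 + 231/1000 + 269/1000 + 309/1000 + 211/500 + 289/500 + 1 = 147/50 = 2.94 bits/symbol.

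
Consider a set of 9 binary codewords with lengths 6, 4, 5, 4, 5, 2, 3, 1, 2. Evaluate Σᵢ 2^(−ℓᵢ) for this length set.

1.328125

With common denominator 2^6 = 64: Σ 2^(−ℓᵢ) = 1/64 + 4/64 + 2/64 + 4/64 + 2/64 + 16/64 + 8/64 + 32/64 + 16/64 = 85/64 = 1.328125.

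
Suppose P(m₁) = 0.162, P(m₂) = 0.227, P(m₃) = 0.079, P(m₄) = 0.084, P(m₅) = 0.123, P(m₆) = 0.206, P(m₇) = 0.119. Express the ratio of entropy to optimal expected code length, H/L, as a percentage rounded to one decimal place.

Entropy H = −Σ p log₂ p ≈ 2.7073 bits.
Huffman merges: 79/1000+21/250→163/1000; 119/1000+123/1000→121/500; 81/500+163/1000→13/40; 103/500+227/1000→433/1000; 121/500+13/40→567/1000; 433/1000+567/1000→1. L = 273/100 ≈ 2.7300.
Efficiency = H/L = 2.7073/2.7300 = 99.2%.

99.2%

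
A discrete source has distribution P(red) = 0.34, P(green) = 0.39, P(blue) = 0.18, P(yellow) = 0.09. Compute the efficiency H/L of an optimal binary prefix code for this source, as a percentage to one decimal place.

Entropy H = −Σ p log₂ p ≈ 1.8169 bits.
Huffman merges: 9/100+9/50→27/100; 27/100+17/50→61/100; 39/100+61/100→1. L = 47/25 ≈ 1.8800.
Efficiency = H/L = 1.8169/1.8800 = 96.6%.

96.6%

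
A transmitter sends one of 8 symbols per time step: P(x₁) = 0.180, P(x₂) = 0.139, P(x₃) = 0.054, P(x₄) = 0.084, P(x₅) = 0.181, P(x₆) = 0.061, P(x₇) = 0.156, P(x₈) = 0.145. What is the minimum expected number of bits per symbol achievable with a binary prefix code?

Repeatedly combine the two least-probable nodes; the expected code length is the sum of the merged weights.
merge 27/500 + 61/1000 → 23/200
merge 21/250 + 23/200 → 199/1000
merge 139/1000 + 29/200 → 71/250
merge 39/250 + 9/50 → 42/125
merge 181/1000 + 199/1000 → 19/50
merge 71/250 + 42/125 → 31/50
merge 19/50 + 31/50 → 1
L = 23/200 + 199/1000 + 71/250 + 42/125 + 19/50 + 31/50 + 1 = 1467/500 = 2.934 bits/symbol.

2.934 bits/symbol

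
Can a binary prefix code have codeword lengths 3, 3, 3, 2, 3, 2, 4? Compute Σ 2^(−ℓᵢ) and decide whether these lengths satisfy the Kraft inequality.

1.0625; no

With common denominator 2^4 = 16: Σ 2^(−ℓᵢ) = 2/16 + 2/16 + 2/16 + 4/16 + 2/16 + 4/16 + 1/16 = 17/16 = 1.0625.
Kraft's inequality requires Σ ≤ 1; here Σ = 1.0625 > 1, so no such prefix code exists.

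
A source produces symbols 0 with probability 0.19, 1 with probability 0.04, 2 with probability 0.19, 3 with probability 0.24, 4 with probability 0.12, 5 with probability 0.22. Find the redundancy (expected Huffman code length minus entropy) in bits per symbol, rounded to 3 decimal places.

0.072 bits

Entropy H = −Σ p log₂ p ≈ 2.4380 bits.
Huffman merges: 1/25+3/25→4/25; 4/25+19/100→7/20; 19/100+11/50→41/100; 6/25+7/20→59/100; 41/100+59/100→1. L = 251/100 ≈ 2.5100.
L − H = 2.5100 − 2.4380 = 0.072 bits.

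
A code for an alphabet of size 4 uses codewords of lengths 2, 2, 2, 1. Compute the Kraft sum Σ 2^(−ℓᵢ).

With common denominator 2^2 = 4: Σ 2^(−ℓᵢ) = 1/4 + 1/4 + 1/4 + 2/4 = 5/4 = 1.25.

1.25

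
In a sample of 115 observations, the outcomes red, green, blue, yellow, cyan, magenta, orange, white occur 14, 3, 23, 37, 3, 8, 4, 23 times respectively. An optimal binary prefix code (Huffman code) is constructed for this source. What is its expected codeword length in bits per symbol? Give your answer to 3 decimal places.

2.574 bits/symbol

Probabilities are the counts divided by 115.
Repeatedly combine the two least-probable nodes; the expected code length is the sum of the merged weights.
merge 3/115 + 3/115 → 6/115
merge 4/115 + 6/115 → 2/23
merge 8/115 + 2/23 → 18/115
merge 14/115 + 18/115 → 32/115
merge 1/5 + 1/5 → 2/5
merge 32/115 + 37/115 → 3/5
merge 2/5 + 3/5 → 1
L = 6/115 + 2/23 + 18/115 + 32/115 + 2/5 + 3/5 + 1 = 296/115 ≈ 2.574 bits/symbol.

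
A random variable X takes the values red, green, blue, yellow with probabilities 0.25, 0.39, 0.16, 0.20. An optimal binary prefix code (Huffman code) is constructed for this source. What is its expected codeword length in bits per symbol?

Repeatedly combine the two least-probable nodes; the expected code length is the sum of the merged weights.
merge 4/25 + 1/5 → 9/25
merge 1/4 + 9/25 → 61/100
merge 39/100 + 61/100 → 1
L = 9/25 + 61/100 + 1 = 197/100 = 1.97 bits/symbol.

1.97 bits/symbol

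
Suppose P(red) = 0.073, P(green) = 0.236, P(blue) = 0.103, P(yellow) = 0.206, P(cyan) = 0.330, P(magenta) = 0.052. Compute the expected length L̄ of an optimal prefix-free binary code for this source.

Repeatedly combine the two least-probable nodes; the expected code length is the sum of the merged weights.
merge 13/250 + 73/1000 → 1/8
merge 103/1000 + 1/8 → 57/250
merge 103/500 + 57/250 → 217/500
merge 59/250 + 33/100 → 283/500
merge 217/500 + 283/500 → 1
L = 1/8 + 57/250 + 217/500 + 283/500 + 1 = 2353/1000 = 2.353 bits/symbol.

2.353 bits/symbol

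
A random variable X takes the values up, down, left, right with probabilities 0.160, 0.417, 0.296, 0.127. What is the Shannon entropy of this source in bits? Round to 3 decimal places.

1.847 bits

H = −Σ pᵢ log₂ pᵢ.
−0.160·log₂(0.160) = 0.4230
−0.417·log₂(0.417) = 0.5262
−0.296·log₂(0.296) = 0.5199
−0.127·log₂(0.127) = 0.3781
Sum ≈ 1.8472 → 1.847 bits.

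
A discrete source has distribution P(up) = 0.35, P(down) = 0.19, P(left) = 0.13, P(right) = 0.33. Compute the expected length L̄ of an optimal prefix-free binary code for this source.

Repeatedly combine the two least-probable nodes; the expected code length is the sum of the merged weights.
merge 13/100 + 19/100 → 8/25
merge 8/25 + 33/100 → 13/20
merge 7/20 + 13/20 → 1
L = 8/25 + 13/20 + 1 = 197/100 = 1.97 bits/symbol.

1.97 bits/symbol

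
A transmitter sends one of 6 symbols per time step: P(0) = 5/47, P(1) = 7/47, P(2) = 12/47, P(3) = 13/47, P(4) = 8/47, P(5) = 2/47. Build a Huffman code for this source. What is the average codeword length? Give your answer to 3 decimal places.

Repeatedly combine the two least-probable nodes; the expected code length is the sum of the merged weights.
merge 2/47 + 5/47 → 7/47
merge 7/47 + 7/47 → 14/47
merge 8/47 + 12/47 → 20/47
merge 13/47 + 14/47 → 27/47
merge 20/47 + 27/47 → 1
L = 7/47 + 14/47 + 20/47 + 27/47 + 1 = 115/47 ≈ 2.447 bits/symbol.

2.447 bits/symbol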